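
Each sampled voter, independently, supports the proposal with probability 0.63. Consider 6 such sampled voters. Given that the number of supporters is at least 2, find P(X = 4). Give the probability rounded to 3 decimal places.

X ~ Binomial(6, 0.63). Want P(X=4 | X≥2) = P(X=4) / P(X≥2).
P(X=4) = C(6,4)·0.63^4·0.37^2 = 0.32349
P(X≥2) = 1 − 0.00257 − 0.02621 = 0.97122
Ratio = 0.32349 / 0.97122 = 0.33307

0.333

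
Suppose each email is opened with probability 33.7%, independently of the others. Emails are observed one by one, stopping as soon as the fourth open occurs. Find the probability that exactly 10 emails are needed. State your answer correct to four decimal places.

0.0920

Y = trial on which the fourth success occurs; negative binomial, r=4, p=0.337.
P(Y=10) = C(9,3) · p^4 · (1−p)^6
= 84 · 0.012898 · 0.084934 = 0.092020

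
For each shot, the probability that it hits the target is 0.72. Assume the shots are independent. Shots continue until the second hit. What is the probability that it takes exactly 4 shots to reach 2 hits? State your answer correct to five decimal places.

Y = trial on which the second success occurs; negative binomial, r=2, p=0.72.
P(Y=4) = C(3,1) · p^2 · (1−p)^2
= 3 · 0.5184 · 0.0784 = 0.1219277

0.12193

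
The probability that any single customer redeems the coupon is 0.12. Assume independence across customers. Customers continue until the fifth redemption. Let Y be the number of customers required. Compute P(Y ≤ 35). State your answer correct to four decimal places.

Finishing within 35 customers ⇔ at least 5 successes in the first 35. With X ~ Binomial(35, 0.12), P(Y ≤ 35) = 1 − P(X ≤ 4).
  k=0: C(35,0)·0.12^0·0.88^35 = 0.011400
  k=1: C(35,1)·0.12^1·0.88^34 = 0.054408
  k=2: C(35,2)·0.12^2·0.88^33 = 0.126127
  k=3: C(35,3)·0.12^3·0.88^32 = 0.189190
  k=4: C(35,4)·0.12^4·0.88^31 = 0.206389
1 − 0.587514 = 0.412486

0.4125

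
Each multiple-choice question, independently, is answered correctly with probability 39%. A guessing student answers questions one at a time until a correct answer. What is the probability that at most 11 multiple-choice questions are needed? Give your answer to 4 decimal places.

Y = number of multiple-choice questions to the first success; geometric, p = 0.39.
P(Y ≤ 11) = 1 − (1−p)^11 = 1 − 0.004351 = 0.995649

0.9956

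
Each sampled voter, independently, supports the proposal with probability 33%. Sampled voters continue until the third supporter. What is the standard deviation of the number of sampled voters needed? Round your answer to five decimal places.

Y = total sampled voters until the third success; negative binomial with r=3, p=0.33.
SD(Y) = √[r(1−p)/p²] = √(18.4573003) = 4.2961960

4.29620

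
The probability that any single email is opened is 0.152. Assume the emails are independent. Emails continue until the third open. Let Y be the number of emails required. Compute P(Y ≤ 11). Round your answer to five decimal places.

Finishing within 11 emails ⇔ at least 3 successes in the first 11. With X ~ Binomial(11, 0.152), P(Y ≤ 11) = 1 − P(X ≤ 2).
  k=0: C(11,0)·0.152^0·0.848^11 = 0.1630626
  k=1: C(11,1)·0.152^1·0.848^10 = 0.3215102
  k=2: C(11,2)·0.152^2·0.848^9 = 0.2881460
1 − 0.7727188 = 0.2272812

0.22728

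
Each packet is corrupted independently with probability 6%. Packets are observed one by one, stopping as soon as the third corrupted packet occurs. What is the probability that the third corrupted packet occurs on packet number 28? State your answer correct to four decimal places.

0.0161

Y = trial on which the third success occurs; negative binomial, r=3, p=0.06.
P(Y=28) = C(27,2) · p^3 · (1−p)^25
= 351 · 0.000216 · 0.21291 = 0.016142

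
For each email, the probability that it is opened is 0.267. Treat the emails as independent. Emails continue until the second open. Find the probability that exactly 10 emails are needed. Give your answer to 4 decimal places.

0.0535

Y = trial on which the second success occurs; negative binomial, r=2, p=0.267.
P(Y=10) = C(9,1) · p^2 · (1−p)^8
= 9 · 0.071289 · 0.083336 = 0.053468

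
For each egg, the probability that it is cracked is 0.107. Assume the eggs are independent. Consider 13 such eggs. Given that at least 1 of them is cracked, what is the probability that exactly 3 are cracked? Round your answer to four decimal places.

X ~ Binomial(13, 0.107). Want P(X=3 | X≥1) = P(X=3) / P(X≥1).
P(X=3) = C(13,3)·0.107^3·0.893^10 = 0.112988
P(X≥1) = 1 − 0.229651 = 0.770349
Ratio = 0.112988 / 0.770349 = 0.146671

0.1467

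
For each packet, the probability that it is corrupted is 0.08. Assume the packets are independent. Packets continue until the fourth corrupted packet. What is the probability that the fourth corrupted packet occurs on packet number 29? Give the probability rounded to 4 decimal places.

0.0167

Y = trial on which the fourth success occurs; negative binomial, r=4, p=0.08.
P(Y=29) = C(28,3) · p^4 · (1−p)^25
= 3276 · 4.096e-05 · 0.12436 = 0.016688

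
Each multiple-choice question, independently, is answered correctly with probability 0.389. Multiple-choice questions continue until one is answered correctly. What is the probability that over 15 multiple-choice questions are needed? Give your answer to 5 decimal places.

0.00062

Y = number of multiple-choice questions to the first success; geometric, p = 0.389.
P(Y > 15) = P(first 15 all fail) = (1−p)^15 = 0.0006175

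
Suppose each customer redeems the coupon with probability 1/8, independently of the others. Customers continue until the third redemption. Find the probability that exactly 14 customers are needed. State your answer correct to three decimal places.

0.035

Y = trial on which the third success occurs; negative binomial, r=3, p=0.125.
P(Y=14) = C(13,2) · p^3 · (1−p)^11
= 78 · 0.0019531 · 0.23019 = 0.03507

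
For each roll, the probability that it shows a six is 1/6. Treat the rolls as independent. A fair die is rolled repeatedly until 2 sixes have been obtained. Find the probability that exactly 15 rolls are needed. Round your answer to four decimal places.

0.0363

Y = trial on which the second success occurs; negative binomial, r=2, p=0.166667.
P(Y=15) = C(14,1) · p^2 · (1−p)^13
= 14 · 0.027778 · 0.093464 = 0.036347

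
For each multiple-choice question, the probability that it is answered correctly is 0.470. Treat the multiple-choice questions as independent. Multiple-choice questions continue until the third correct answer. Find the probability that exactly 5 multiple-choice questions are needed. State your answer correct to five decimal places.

Y = trial on which the third success occurs; negative binomial, r=3, p=0.47.
P(Y=5) = C(4,2) · p^3 · (1−p)^2
= 6 · 0.10382 · 0.2809 = 0.1749833

0.17498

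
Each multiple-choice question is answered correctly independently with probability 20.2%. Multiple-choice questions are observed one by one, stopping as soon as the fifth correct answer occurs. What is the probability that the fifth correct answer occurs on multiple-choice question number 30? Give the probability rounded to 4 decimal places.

Y = trial on which the fifth success occurs; negative binomial, r=5, p=0.202.
P(Y=30) = C(29,4) · p^5 · (1−p)^25
= 23751 · 0.00033632 · 0.0035487 = 0.028347

0.0283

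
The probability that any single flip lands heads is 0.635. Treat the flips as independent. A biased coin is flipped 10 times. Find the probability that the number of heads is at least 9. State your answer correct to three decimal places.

0.072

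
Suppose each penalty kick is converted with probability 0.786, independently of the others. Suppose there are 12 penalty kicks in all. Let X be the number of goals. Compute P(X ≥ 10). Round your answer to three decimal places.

0.509

X ~ Binomial(12, 0.786); P(X ≥ 10) = Σ C(12,k) p^k (1−p)^(12−k) over k:
  k=10: C(12,10)·0.786^10·0.214^2 = 0.27202
  k=11: C(12,11)·0.786^11·0.214^1 = 0.18165
  k=12: C(12,12)·0.786^12·0.214^0 = 0.05560
Total = 0.50927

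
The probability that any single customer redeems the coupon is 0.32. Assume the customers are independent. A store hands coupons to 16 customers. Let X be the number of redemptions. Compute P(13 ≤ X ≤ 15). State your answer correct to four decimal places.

X ~ Binomial(16, 0.32); P(13 ≤ X ≤ 15) = Σ C(16,k) p^k (1−p)^(16−k) over k:
  k=13: C(16,13)·0.32^13·0.68^3 = 0.000065
  k=14: C(16,14)·0.32^14·0.68^2 = 0.000007
  k=15: C(16,15)·0.32^15·0.68^1 = 0.000000
Total = 0.000072

0.0001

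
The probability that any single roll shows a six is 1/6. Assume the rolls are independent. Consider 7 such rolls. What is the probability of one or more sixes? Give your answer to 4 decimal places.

0.7209

P(at least one) = 1 − P(none) = 1 − (1 − 0.166667)^7
= 1 − 0.279082 = 0.720918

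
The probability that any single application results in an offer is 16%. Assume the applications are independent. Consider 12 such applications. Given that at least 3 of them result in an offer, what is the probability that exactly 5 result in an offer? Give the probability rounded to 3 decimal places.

0.082

X ~ Binomial(12, 0.16). Want P(X=5 | X≥3) = P(X=5) / P(X≥3).
P(X=5) = C(12,5)·0.16^5·0.84^7 = 0.02451
P(X≥3) = 1 − 0.12341 − 0.28208 − 0.29551 = 0.29900
Ratio = 0.02451 / 0.29900 = 0.08196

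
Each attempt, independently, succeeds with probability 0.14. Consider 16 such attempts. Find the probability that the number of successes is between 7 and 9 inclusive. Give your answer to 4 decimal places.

X ~ Binomial(16, 0.14); P(7 ≤ X ≤ 9) = Σ C(16,k) p^k (1−p)^(16−k) over k:
  k=7: C(16,7)·0.14^7·0.86^9 = 0.003103
  k=8: C(16,8)·0.14^8·0.86^8 = 0.000568
  k=9: C(16,9)·0.14^9·0.86^7 = 0.000082
Total = 0.003754

0.0038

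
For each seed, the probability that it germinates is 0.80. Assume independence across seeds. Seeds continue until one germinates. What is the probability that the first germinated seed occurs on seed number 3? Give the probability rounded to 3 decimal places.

Geometric (trials to first success), p = 0.80.
P(Y = 3) = (1−p)^2 · p = 0.04 · 0.80 = 0.03200

0.032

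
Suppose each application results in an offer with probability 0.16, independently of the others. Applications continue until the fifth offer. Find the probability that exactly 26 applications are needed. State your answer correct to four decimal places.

0.0341

Y = trial on which the fifth success occurs; negative binomial, r=5, p=0.16.
P(Y=26) = C(25,4) · p^5 · (1−p)^21
= 12650 · 0.00010486 · 0.025696 = 0.034084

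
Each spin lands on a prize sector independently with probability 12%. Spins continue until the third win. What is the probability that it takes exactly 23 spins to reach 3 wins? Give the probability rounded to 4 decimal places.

0.0310

Y = trial on which the third success occurs; negative binomial, r=3, p=0.12.
P(Y=23) = C(22,2) · p^3 · (1−p)^20
= 231 · 0.001728 · 0.077563 = 0.030961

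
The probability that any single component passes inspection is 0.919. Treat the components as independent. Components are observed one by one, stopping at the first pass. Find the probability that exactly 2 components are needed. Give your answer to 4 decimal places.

0.0744

Geometric (trials to first success), p = 0.919.
P(Y = 2) = (1−p)^1 · p = 0.081 · 0.919 = 0.074439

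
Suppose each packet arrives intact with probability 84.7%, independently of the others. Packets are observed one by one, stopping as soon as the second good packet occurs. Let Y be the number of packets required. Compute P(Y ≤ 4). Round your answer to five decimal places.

0.98732

Finishing within 4 packets ⇔ at least 2 successes in the first 4. With X ~ Binomial(4, 0.847), P(Y ≤ 4) = 1 − P(X ≤ 1).
  k=0: C(4,0)·0.847^0·0.153^4 = 0.0005480
  k=1: C(4,1)·0.847^1·0.153^3 = 0.0121344
1 − 0.0126824 = 0.9873176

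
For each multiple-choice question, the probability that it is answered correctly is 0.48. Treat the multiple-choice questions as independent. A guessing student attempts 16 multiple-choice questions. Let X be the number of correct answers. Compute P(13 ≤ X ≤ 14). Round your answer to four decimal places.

0.0068

X ~ Binomial(16, 0.48); P(13 ≤ X ≤ 14) = Σ C(16,k) p^k (1−p)^(16−k) over k:
  k=13: C(16,13)·0.48^13·0.52^3 = 0.005654
  k=14: C(16,14)·0.48^14·0.52^2 = 0.001118
Total = 0.006772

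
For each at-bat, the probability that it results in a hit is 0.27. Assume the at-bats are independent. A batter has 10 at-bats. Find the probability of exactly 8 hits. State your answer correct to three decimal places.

X ~ Binomial(n=10, p=0.27).
P(X=8) = C(10,8) · p^8 · (1−p)^2
= 45 · 2.8243e-05 · 0.5329 = 0.00068

0.001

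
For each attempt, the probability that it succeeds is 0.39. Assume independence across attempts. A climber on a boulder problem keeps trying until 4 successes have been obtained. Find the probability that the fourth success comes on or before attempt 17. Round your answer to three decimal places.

Finishing within 17 attempts ⇔ at least 4 successes in the first 17. With X ~ Binomial(17, 0.39), P(Y ≤ 17) = 1 − P(X ≤ 3).
  k=0: C(17,0)·0.39^0·0.61^17 = 0.00022
  k=1: C(17,1)·0.39^1·0.61^16 = 0.00244
  k=2: C(17,2)·0.39^2·0.61^15 = 0.01246
  k=3: C(17,3)·0.39^3·0.61^14 = 0.03984
1 − 0.05496 = 0.94504

0.945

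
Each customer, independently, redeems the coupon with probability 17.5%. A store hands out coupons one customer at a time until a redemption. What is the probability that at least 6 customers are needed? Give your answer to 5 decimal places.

Y = number of customers to the first success; geometric, p = 0.175.
P(Y > 5) = P(first 5 all fail) = (1−p)^5 = 0.3821816

0.38218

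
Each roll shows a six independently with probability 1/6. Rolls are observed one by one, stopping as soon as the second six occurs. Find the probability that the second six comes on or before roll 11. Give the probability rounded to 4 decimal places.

Finishing within 11 rolls ⇔ at least 2 successes in the first 11. With X ~ Binomial(11, 0.166667), P(Y ≤ 11) = 1 − P(X ≤ 1).
  k=0: C(11,0)·0.166667^0·0.833333^11 = 0.134588
  k=1: C(11,1)·0.166667^1·0.833333^10 = 0.296094
1 − 0.430682 = 0.569318

0.5693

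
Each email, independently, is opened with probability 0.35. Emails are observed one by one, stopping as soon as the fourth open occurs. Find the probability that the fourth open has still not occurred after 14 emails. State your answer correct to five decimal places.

Needing more than 14 emails ⇔ fewer than 4 successes in the first 14. With X ~ Binomial(14, 0.35), P(Y > 14) = P(X ≤ 3).
  k=0: C(14,0)·0.35^0·0.65^14 = 0.0024032
  k=1: C(14,1)·0.35^1·0.65^13 = 0.0181163
  k=2: C(14,2)·0.35^2·0.65^12 = 0.0634071
  k=3: C(14,3)·0.35^3·0.65^11 = 0.1365691
P(X ≤ 3) = 0.2204957

0.22050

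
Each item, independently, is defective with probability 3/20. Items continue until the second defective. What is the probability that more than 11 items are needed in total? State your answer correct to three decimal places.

Needing more than 11 items ⇔ fewer than 2 successes in the first 11. With X ~ Binomial(11, 0.15), P(Y > 11) = P(X ≤ 1).
  k=0: C(11,0)·0.15^0·0.85^11 = 0.16734
  k=1: C(11,1)·0.15^1·0.85^10 = 0.32484
P(X ≤ 1) = 0.49219

0.492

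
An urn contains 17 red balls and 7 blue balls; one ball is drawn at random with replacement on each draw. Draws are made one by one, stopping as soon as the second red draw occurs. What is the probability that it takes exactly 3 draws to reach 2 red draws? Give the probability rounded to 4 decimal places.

0.2927

Y = trial on which the second success occurs; negative binomial, r=2, p=0.708333.
P(Y=3) = C(2,1) · p^2 · (1−p)^1
= 2 · 0.50174 · 0.29167 = 0.292679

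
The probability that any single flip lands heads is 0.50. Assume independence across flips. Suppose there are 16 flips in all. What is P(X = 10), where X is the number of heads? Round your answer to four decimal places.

0.1222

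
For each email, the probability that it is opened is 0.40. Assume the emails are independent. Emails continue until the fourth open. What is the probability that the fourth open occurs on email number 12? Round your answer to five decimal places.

Y = trial on which the fourth success occurs; negative binomial, r=4, p=0.40.
P(Y=12) = C(11,3) · p^4 · (1−p)^8
= 165 · 0.0256 · 0.016796 = 0.0709470

0.07095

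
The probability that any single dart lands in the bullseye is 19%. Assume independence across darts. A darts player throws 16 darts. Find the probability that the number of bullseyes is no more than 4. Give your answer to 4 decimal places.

0.8273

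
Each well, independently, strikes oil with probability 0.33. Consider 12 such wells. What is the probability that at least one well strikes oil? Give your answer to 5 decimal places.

P(at least one) = 1 − P(none) = 1 − (1 − 0.33)^12
= 1 − 0.0081827 = 0.9918173

0.99182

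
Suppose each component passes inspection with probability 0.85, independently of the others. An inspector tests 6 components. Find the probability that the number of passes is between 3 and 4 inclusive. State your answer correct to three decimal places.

X ~ Binomial(6, 0.85); P(3 ≤ X ≤ 4) = Σ C(6,k) p^k (1−p)^(6−k) over k:
  k=3: C(6,3)·0.85^3·0.15^3 = 0.04145
  k=4: C(6,4)·0.85^4·0.15^2 = 0.17618
Total = 0.21763

0.218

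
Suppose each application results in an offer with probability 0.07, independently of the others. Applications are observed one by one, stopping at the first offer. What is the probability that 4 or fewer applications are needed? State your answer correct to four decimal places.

0.2519

Y = number of applications to the first success; geometric, p = 0.07.
P(Y ≤ 4) = 1 − (1−p)^4 = 1 − 0.748052 = 0.251948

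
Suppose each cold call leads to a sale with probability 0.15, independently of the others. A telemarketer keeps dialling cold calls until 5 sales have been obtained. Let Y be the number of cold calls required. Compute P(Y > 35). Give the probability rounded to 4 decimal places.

0.3807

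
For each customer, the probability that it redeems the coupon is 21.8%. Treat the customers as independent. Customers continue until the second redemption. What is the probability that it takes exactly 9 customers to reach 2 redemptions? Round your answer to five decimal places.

Y = trial on which the second success occurs; negative binomial, r=2, p=0.218.
P(Y=9) = C(8,1) · p^2 · (1−p)^7
= 8 · 0.047524 · 0.17883 = 0.0679908

0.06799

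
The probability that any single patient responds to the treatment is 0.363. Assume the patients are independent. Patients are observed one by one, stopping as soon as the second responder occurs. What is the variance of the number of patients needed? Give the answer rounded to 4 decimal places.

9.6684

Y = total patients until the second success; negative binomial with r=2, p=0.363.
Var(Y) = r(1−p)/p² = 2·0.637 / 0.363² = 9.668435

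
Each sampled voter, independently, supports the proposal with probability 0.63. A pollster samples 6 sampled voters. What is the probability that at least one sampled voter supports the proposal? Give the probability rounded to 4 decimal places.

0.9974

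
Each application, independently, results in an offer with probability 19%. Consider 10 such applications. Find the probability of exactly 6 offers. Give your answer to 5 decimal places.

0.00425

X ~ Binomial(n=10, p=0.19).
P(X=6) = C(10,6) · p^6 · (1−p)^4
= 210 · 4.7046e-05 · 0.43047 = 0.0042529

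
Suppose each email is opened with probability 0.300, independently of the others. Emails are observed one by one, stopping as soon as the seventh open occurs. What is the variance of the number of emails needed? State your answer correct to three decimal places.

Y = total emails until the seventh success; negative binomial with r=7, p=0.30.
Var(Y) = r(1−p)/p² = 7·0.70 / 0.30² = 54.44444

54.444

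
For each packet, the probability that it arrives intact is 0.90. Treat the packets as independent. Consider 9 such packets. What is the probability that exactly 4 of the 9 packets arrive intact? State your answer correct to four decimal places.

X ~ Binomial(n=9, p=0.90).
P(X=4) = C(9,4) · p^4 · (1−p)^5
= 126 · 0.6561 · 1e-05 = 0.000827

0.0008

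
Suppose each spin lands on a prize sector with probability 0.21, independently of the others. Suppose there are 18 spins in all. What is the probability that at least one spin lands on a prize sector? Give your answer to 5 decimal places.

P(at least one) = 1 − P(none) = 1 − (1 − 0.21)^18
= 1 − 0.0143644 = 0.9856356

0.98564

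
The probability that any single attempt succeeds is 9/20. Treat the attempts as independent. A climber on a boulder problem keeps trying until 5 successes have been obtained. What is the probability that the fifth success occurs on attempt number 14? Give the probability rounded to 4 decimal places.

Y = trial on which the fifth success occurs; negative binomial, r=5, p=0.45.
P(Y=14) = C(13,4) · p^5 · (1−p)^9
= 715 · 0.018453 · 0.0046054 = 0.060762

0.0608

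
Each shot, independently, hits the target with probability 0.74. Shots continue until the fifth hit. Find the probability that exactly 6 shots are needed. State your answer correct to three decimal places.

Y = trial on which the fifth success occurs; negative binomial, r=5, p=0.74.
P(Y=6) = C(5,4) · p^5 · (1−p)^1
= 5 · 0.2219 · 0.26 = 0.28847

0.288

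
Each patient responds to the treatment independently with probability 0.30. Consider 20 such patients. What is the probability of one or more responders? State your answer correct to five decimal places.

P(at least one) = 1 − P(none) = 1 − (1 − 0.30)^20
= 1 − 0.0007979 = 0.9992021

0.99920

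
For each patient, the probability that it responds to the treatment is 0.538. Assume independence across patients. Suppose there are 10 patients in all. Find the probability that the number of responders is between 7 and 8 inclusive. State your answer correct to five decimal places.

X ~ Binomial(10, 0.538); P(7 ≤ X ≤ 8) = Σ C(10,k) p^k (1−p)^(10−k) over k:
  k=7: C(10,7)·0.538^7·0.462^3 = 0.1543772
  k=8: C(10,8)·0.538^8·0.462^2 = 0.0674147
Total = 0.2217919

0.22179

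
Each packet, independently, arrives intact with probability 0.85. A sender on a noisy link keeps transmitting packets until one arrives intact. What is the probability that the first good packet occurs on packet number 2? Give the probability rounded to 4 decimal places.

0.1275

Geometric (trials to first success), p = 0.85.
P(Y = 2) = (1−p)^1 · p = 0.15 · 0.85 = 0.127500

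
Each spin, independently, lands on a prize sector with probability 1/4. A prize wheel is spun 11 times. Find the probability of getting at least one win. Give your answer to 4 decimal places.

P(at least one) = 1 − P(none) = 1 − (1 − 0.25)^11
= 1 − 0.042235 = 0.957765

0.9578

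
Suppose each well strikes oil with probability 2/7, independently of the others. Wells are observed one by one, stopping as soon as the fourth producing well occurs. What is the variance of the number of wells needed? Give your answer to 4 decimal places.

Y = total wells until the fourth success; negative binomial with r=4, p=0.285714.
Var(Y) = r(1−p)/p² = 4·0.714286 / 0.285714² = 35.000000

35.0000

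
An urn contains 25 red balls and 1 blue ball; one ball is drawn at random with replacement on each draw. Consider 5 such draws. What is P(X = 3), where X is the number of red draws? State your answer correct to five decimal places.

X ~ Binomial(n=5, p=0.961538).
P(X=3) = C(5,3) · p^3 · (1−p)^2
= 10 · 0.889 · 0.0014793 = 0.0131508

0.01315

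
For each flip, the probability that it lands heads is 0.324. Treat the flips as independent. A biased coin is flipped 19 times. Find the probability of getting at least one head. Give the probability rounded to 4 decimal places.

0.9994

P(at least one) = 1 − P(none) = 1 − (1 − 0.324)^19
= 1 − 0.000587 = 0.999413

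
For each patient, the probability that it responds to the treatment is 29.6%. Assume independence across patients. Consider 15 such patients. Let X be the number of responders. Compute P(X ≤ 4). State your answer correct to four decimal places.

X ~ Binomial(15, 0.296); P(X ≤ 4) = Σ C(15,k) p^k (1−p)^(15−k) over k:
  k=0: C(15,0)·0.296^0·0.704^15 = 0.005171
  k=1: C(15,1)·0.296^1·0.704^14 = 0.032614
  k=2: C(15,2)·0.296^2·0.704^13 = 0.095988
  k=3: C(15,3)·0.296^3·0.704^12 = 0.174887
  k=4: C(15,4)·0.296^4·0.704^11 = 0.220597
Total = 0.529257

0.5293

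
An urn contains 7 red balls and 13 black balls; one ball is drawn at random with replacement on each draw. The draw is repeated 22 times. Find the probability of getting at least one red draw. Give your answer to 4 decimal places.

P(at least one) = 1 − P(none) = 1 − (1 − 0.35)^22
= 1 − 0.000077 = 0.999923

0.9999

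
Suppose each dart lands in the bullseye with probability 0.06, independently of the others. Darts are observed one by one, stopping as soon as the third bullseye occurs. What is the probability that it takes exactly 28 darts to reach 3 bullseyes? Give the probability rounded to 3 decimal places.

0.016

Y = trial on which the third success occurs; negative binomial, r=3, p=0.06.
P(Y=28) = C(27,2) · p^3 · (1−p)^25
= 351 · 0.000216 · 0.21291 = 0.01614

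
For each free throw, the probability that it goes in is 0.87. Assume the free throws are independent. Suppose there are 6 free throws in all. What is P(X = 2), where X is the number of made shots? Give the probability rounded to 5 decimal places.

X ~ Binomial(n=6, p=0.87).
P(X=2) = C(6,2) · p^2 · (1−p)^4
= 15 · 0.7569 · 0.00028561 = 0.0032427

0.00324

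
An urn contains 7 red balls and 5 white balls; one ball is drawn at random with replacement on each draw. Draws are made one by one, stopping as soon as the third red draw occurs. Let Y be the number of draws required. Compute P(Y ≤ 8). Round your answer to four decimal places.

0.9391

Finishing within 8 draws ⇔ at least 3 successes in the first 8. With X ~ Binomial(8, 0.583333), P(Y ≤ 8) = 1 − P(X ≤ 2).
  k=0: C(8,0)·0.583333^0·0.416667^8 = 0.000908
  k=1: C(8,1)·0.583333^1·0.416667^7 = 0.010175
  k=2: C(8,2)·0.583333^2·0.416667^6 = 0.049857
1 − 0.060940 = 0.939060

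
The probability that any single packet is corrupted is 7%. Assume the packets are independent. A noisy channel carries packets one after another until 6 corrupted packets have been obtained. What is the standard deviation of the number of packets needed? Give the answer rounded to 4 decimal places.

33.7457

Y = total packets until the sixth success; negative binomial with r=6, p=0.07.
SD(Y) = √[r(1−p)/p²] = √(1138.775510) = 33.745748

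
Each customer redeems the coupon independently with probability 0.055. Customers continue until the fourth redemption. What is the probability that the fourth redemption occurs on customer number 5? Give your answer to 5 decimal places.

0.00003

Y = trial on which the fourth success occurs; negative binomial, r=4, p=0.055.
P(Y=5) = C(4,3) · p^4 · (1−p)^1
= 4 · 9.1506e-06 · 0.945 = 0.0000346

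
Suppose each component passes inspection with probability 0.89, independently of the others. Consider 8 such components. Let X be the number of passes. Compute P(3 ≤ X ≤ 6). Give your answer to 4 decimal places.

X ~ Binomial(8, 0.89); P(3 ≤ X ≤ 6) = Σ C(8,k) p^k (1−p)^(8−k) over k:
  k=3: C(8,3)·0.89^3·0.11^5 = 0.000636
  k=4: C(8,4)·0.89^4·0.11^4 = 0.006430
  k=5: C(8,5)·0.89^5·0.11^3 = 0.041621
  k=6: C(8,6)·0.89^6·0.11^2 = 0.168377
Total = 0.217065

0.2171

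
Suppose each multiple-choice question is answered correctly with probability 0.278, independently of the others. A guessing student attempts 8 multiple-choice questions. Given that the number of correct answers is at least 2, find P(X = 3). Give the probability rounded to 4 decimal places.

X ~ Binomial(8, 0.278). Want P(X=3 | X≥2) = P(X=3) / P(X≥2).
P(X=3) = C(8,3)·0.278^3·0.722^5 = 0.236052
P(X≥2) = 1 − 0.073841 − 0.227455 = 0.698704
Ratio = 0.236052 / 0.698704 = 0.337843

0.3378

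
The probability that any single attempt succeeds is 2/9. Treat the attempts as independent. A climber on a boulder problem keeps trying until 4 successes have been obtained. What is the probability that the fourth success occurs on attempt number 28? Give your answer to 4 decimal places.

Y = trial on which the fourth success occurs; negative binomial, r=4, p=0.222222.
P(Y=28) = C(27,3) · p^4 · (1−p)^24
= 2925 · 0.0024387 · 0.0024018 = 0.017132

0.0171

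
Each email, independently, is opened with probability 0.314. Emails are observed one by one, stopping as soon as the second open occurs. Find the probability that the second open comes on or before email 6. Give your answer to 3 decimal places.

0.610

Finishing within 6 emails ⇔ at least 2 successes in the first 6. With X ~ Binomial(6, 0.314), P(Y ≤ 6) = 1 − P(X ≤ 1).
  k=0: C(6,0)·0.314^0·0.686^6 = 0.10422
  k=1: C(6,1)·0.314^1·0.686^5 = 0.28622
1 − 0.39044 = 0.60956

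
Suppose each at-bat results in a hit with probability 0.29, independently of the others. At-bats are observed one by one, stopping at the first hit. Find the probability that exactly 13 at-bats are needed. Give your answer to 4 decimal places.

0.0048

Geometric (trials to first success), p = 0.29.
P(Y = 13) = (1−p)^12 · p = 0.01641 · 0.29 = 0.004759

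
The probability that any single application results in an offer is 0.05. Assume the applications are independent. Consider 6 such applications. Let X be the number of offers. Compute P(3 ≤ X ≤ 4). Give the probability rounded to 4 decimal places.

X ~ Binomial(6, 0.05); P(3 ≤ X ≤ 4) = Σ C(6,k) p^k (1−p)^(6−k) over k:
  k=3: C(6,3)·0.05^3·0.95^3 = 0.002143
  k=4: C(6,4)·0.05^4·0.95^2 = 0.000085
Total = 0.002228

0.0022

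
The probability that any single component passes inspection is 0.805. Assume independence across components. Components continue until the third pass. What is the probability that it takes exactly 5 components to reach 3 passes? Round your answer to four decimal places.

0.1190

Y = trial on which the third success occurs; negative binomial, r=3, p=0.805.
P(Y=5) = C(4,2) · p^3 · (1−p)^2
= 6 · 0.52166 · 0.038025 = 0.119017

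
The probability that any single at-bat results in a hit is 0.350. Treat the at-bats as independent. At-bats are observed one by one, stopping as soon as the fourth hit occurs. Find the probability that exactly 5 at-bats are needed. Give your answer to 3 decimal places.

Y = trial on which the fourth success occurs; negative binomial, r=4, p=0.35.
P(Y=5) = C(4,3) · p^4 · (1−p)^1
= 4 · 0.015006 · 0.65 = 0.03902

0.039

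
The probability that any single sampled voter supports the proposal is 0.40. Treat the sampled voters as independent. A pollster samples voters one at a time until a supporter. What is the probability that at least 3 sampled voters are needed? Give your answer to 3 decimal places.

0.360

Y = number of sampled voters to the first success; geometric, p = 0.40.
P(Y > 2) = P(first 2 all fail) = (1−p)^2 = 0.36000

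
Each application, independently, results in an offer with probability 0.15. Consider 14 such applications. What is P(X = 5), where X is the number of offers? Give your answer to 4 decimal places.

0.0352

X ~ Binomial(n=14, p=0.15).
P(X=5) = C(14,5) · p^5 · (1−p)^9
= 2002 · 7.5937e-05 · 0.23162 = 0.035212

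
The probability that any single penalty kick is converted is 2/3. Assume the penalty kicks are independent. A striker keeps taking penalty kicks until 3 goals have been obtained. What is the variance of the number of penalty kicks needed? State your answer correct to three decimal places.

2.250

Y = total penalty kicks until the third success; negative binomial with r=3, p=0.666667.
Var(Y) = r(1−p)/p² = 3·0.333333 / 0.666667² = 2.25000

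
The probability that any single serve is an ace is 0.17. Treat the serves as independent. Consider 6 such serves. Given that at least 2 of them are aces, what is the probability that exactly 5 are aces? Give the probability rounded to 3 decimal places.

0.003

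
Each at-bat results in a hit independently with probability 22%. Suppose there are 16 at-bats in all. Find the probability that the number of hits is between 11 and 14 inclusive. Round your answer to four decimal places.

0.0001

X ~ Binomial(16, 0.22); P(11 ≤ X ≤ 14) = Σ C(16,k) p^k (1−p)^(16−k) over k:
  k=11: C(16,11)·0.22^11·0.78^5 = 0.000074
  k=12: C(16,12)·0.22^12·0.78^4 = 0.000009
  k=13: C(16,13)·0.22^13·0.78^3 = 0.000001
  k=14: C(16,14)·0.22^14·0.78^2 = 0.000000
Total = 0.000083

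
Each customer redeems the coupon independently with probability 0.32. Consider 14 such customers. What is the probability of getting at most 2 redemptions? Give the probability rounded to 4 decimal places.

X ~ Binomial(14, 0.32); P(X ≤ 2) = Σ C(14,k) p^k (1−p)^(14−k) over k:
  k=0: C(14,0)·0.32^0·0.68^14 = 0.004520
  k=1: C(14,1)·0.32^1·0.68^13 = 0.029778
  k=2: C(14,2)·0.32^2·0.68^12 = 0.091085
Total = 0.125383

0.1254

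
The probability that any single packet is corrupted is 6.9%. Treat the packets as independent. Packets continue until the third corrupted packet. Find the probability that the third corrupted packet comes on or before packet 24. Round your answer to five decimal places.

Finishing within 24 packets ⇔ at least 3 successes in the first 24. With X ~ Binomial(24, 0.069), P(Y ≤ 24) = 1 − P(X ≤ 2).
  k=0: C(24,0)·0.069^0·0.931^24 = 0.1798011
  k=1: C(24,1)·0.069^1·0.931^23 = 0.3198181
  k=2: C(24,2)·0.069^2·0.931^22 = 0.2725839
1 − 0.7722031 = 0.2277969

0.22780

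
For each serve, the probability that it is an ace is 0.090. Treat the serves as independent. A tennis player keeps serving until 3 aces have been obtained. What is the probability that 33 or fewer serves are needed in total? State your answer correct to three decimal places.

Finishing within 33 serves ⇔ at least 3 successes in the first 33. With X ~ Binomial(33, 0.09), P(Y ≤ 33) = 1 − P(X ≤ 2).
  k=0: C(33,0)·0.09^0·0.91^33 = 0.04450
  k=1: C(33,1)·0.09^1·0.91^32 = 0.14524
  k=2: C(33,2)·0.09^2·0.91^31 = 0.22983
1 − 0.41957 = 0.58043

0.580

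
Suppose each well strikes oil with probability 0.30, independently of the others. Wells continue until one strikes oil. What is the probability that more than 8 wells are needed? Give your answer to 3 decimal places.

0.058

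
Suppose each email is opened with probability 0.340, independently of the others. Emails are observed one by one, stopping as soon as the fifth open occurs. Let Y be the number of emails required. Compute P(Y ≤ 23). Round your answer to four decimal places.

Finishing within 23 emails ⇔ at least 5 successes in the first 23. With X ~ Binomial(23, 0.34), P(Y ≤ 23) = 1 − P(X ≤ 4).
  k=0: C(23,0)·0.34^0·0.66^23 = 0.000071
  k=1: C(23,1)·0.34^1·0.66^22 = 0.000838
  k=2: C(23,2)·0.34^2·0.66^21 = 0.004748
  k=3: C(23,3)·0.34^3·0.66^20 = 0.017121
  k=4: C(23,4)·0.34^4·0.66^19 = 0.044100
1 − 0.066878 = 0.933122

0.9331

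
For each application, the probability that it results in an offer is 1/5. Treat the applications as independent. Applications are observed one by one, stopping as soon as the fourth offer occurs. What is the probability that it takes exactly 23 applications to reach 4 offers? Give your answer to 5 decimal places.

Y = trial on which the fourth success occurs; negative binomial, r=4, p=0.20.
P(Y=23) = C(22,3) · p^4 · (1−p)^19
= 1540 · 0.0016 · 0.014412 = 0.0355100

0.03551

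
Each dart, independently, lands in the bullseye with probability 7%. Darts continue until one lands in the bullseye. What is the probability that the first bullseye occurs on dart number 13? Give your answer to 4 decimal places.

0.0293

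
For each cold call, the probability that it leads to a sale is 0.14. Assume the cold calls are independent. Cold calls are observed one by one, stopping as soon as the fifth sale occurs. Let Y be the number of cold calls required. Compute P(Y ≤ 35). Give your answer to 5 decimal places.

0.55401

Finishing within 35 cold calls ⇔ at least 5 successes in the first 35. With X ~ Binomial(35, 0.14), P(Y ≤ 35) = 1 − P(X ≤ 4).
  k=0: C(35,0)·0.14^0·0.86^35 = 0.0050985
  k=1: C(35,1)·0.14^1·0.86^34 = 0.0290498
  k=2: C(35,2)·0.14^2·0.86^33 = 0.0803937
  k=3: C(35,3)·0.14^3·0.86^32 = 0.1439608
  k=4: C(35,4)·0.14^4·0.86^31 = 0.1874838
1 − 0.4459866 = 0.5540134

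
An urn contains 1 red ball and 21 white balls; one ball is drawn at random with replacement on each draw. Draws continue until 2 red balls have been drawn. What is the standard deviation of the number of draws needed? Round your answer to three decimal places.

30.397

Y = total draws until the second success; negative binomial with r=2, p=0.045455.
SD(Y) = √[r(1−p)/p²] = √(924.00000) = 30.39737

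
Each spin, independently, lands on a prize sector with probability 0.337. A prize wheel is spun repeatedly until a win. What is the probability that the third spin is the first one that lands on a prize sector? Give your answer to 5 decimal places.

Geometric (trials to first success), p = 0.337.
P(Y = 3) = (1−p)^2 · p = 0.43957 · 0.337 = 0.1481348

0.14813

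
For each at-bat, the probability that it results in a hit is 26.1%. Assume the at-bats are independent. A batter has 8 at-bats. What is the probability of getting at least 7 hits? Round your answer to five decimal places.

0.00051

X ~ Binomial(8, 0.261); P(X ≥ 7) = Σ C(8,k) p^k (1−p)^(8−k) over k:
  k=7: C(8,7)·0.261^7·0.739^1 = 0.0004878
  k=8: C(8,8)·0.261^8·0.739^0 = 0.0000215
Total = 0.0005093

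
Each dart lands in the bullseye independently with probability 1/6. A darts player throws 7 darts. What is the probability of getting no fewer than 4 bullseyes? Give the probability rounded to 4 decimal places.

0.0176

X ~ Binomial(7, 0.166667); P(X ≥ 4) = Σ C(7,k) p^k (1−p)^(7−k) over k:
  k=4: C(7,4)·0.166667^4·0.833333^3 = 0.015629
  k=5: C(7,5)·0.166667^5·0.833333^2 = 0.001875
  k=6: C(7,6)·0.166667^6·0.833333^1 = 0.000125
  k=7: C(7,7)·0.166667^7·0.833333^0 = 0.000004
Total = 0.017633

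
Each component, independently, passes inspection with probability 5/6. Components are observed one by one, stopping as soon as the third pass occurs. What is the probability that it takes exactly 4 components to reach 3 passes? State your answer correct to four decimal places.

0.2894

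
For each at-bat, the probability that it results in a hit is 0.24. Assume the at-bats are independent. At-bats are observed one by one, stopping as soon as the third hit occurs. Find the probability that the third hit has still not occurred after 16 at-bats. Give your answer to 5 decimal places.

0.22323

Needing more than 16 at-bats ⇔ fewer than 3 successes in the first 16. With X ~ Binomial(16, 0.24), P(Y > 16) = P(X ≤ 2).
  k=0: C(16,0)·0.24^0·0.76^16 = 0.0123885
  k=1: C(16,1)·0.24^1·0.76^15 = 0.0625943
  k=2: C(16,2)·0.24^2·0.76^14 = 0.1482498
P(X ≤ 2) = 0.2232326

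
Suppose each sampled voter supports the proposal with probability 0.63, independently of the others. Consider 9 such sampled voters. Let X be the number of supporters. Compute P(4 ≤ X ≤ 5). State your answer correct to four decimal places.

0.3720

X ~ Binomial(9, 0.63); P(4 ≤ X ≤ 5) = Σ C(9,k) p^k (1−p)^(9−k) over k:
  k=4: C(9,4)·0.63^4·0.37^5 = 0.137639
  k=5: C(9,5)·0.63^5·0.37^4 = 0.234358
Total = 0.371997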